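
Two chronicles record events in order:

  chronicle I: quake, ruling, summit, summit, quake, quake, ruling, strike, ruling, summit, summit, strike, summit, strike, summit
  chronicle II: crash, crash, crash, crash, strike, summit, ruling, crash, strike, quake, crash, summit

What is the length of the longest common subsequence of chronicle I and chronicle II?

4

Pick summit [4,6], then ruling [7,7], then strike [8,9], then summit [15,12]; all 4 events appear in both, in order. Since dp[15][12] = 4, nothing longer is possible.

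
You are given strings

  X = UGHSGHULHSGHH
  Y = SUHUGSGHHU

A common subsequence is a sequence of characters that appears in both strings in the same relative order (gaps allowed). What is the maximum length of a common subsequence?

Let dp[i][j] be the LCS length of the first i characters of X and the first j characters of Y. dp[i][j] = dp[i-1][j-1]+1 when the i-th and j-th characters match, else max(dp[i-1][j], dp[i][j-1]).
    ·  S  U  H  U  G  S  G  H  H  U
 ·  0  0  0  0  0  0  0  0  0  0  0
 U  0  0  1  1  1  1  1  1  1  1  1
 G  0  0  1  1  1  2  2  2  2  2  2
 H  0  0  1  2  2  2  2  2  3  3  3
 S  0  1  1  2  2  2  3  3  3  3  3
 G  0  1  1  2  2  3  3  4  4  4  4
 H  0  1  1  2  2  3  3  4  5  5  5
 U  0  1  2  2  3  3  3  4  5  5  6
 L  0  1  2  2  3  3  3  4  5  5  6
 H  0  1  2  3  3  3  3  4  5  6  6
 S  0  1  2  3  3  3  4  4  5  6  6
 G  0  1  2  3  3  4  4  5  5  6  6
 H  0  1  2  3  3  4  4  5  6  6  6
 H  0  1  2  3  3  4  4  5  6  7  7
dp[13][10] = 7. One LCS (by backtracking along matches): UHGSGHH.

7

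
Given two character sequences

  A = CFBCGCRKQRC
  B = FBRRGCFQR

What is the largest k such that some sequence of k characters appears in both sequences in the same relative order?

Let dp[i][j] be the LCS length of the first i characters of A and the first j characters of B. dp[i][j] = dp[i-1][j-1]+1 when the i-th and j-th characters match, else max(dp[i-1][j], dp[i][j-1]).
    ·  F  B  R  R  G  C  F  Q  R
 ·  0  0  0  0  0  0  0  0  0  0
 C  0  0  0  0  0  0  1  1  1  1
 F  0  1  1  1  1  1  1  2  2  2
 B  0  1  2  2  2  2  2  2  2  2
 C  0  1  2  2  2  2  3  3  3  3
 G  0  1  2  2  2  3  3  3  3  3
 C  0  1  2  2  2  3  4  4  4  4
 R  0  1  2  3  3  3  4  4  4  5
 K  0  1  2  3  3  3  4  4  4  5
 Q  0  1  2  3  3  3  4  4  5  5
 R  0  1  2  3  4  4  4  4  5  6
 C  0  1  2  3  4  4  5  5  5  6
dp[11][9] = 6. One LCS (by backtracking along matches): FBGCQR.

6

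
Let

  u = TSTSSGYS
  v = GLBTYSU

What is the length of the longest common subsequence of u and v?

Taking T [3,4], then Y [7,5], then S [8,6] gives a common subsequence of length 3, and the DP table's final entry dp[8][7] is also 3, so no common subsequence is longer.

3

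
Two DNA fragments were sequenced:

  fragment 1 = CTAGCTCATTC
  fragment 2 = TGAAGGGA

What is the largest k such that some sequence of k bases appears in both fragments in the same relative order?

4

Let dp[i][j] be the LCS length of the first i bases of fragment 1 and the first j bases of fragment 2. dp[i][j] = dp[i-1][j-1]+1 when the i-th and j-th bases match, else max(dp[i-1][j], dp[i][j-1]).
    ·  T  G  A  A  G  G  G  A
 ·  0  0  0  0  0  0  0  0  0
 C  0  0  0  0  0  0  0  0  0
 T  0  1  1  1  1  1  1  1  1
 A  0  1  1  2  2  2  2  2  2
 G  0  1  2  2  2  3  3  3  3
 C  0  1  2  2  2  3  3  3  3
 T  0  1  2  2  2  3  3  3  3
 C  0  1  2  2  2  3  3  3  3
 A  0  1  2  3  3  3  3  3  4
 T  0  1  2  3  3  3  3  3  4
 T  0  1  2  3  3  3  3  3  4
 C  0  1  2  3  3  3  3  3  4
dp[11][8] = 4. One LCS (by backtracking along matches): TAGA.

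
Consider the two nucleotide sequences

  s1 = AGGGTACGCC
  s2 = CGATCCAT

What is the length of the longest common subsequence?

Pick A (s1 #1, s2 #3); then T (s1 #5, s2 #4); then C (s1 #7, s2 #5); then C (s1 #9, s2 #6); all 4 bases appear in both, in order. dp[10][8] = 4 confirms this is the maximum.

4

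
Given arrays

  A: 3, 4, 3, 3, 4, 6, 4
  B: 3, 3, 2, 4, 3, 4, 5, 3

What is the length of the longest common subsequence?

Let dp[i][j] be the LCS length of the first i values of A and the first j values of B. dp[i][j] = dp[i-1][j-1]+1 when the i-th and j-th values match, else max(dp[i-1][j], dp[i][j-1]).
    ·  3  3  2  4  3  4  5  3
 ·  0  0  0  0  0  0  0  0  0
 3  0  1  1  1  1  1  1  1  1
 4  0  1  1  1  2  2  2  2  2
 3  0  1  2  2  2  3  3  3  3
 3  0  1  2  2  2  3  3  3  4
 4  0  1  2  2  3  3  4  4  4
 6  0  1  2  2  3  3  4  4  4
 4  0  1  2  2  3  3  4  4  4
dp[7][8] = 4. One LCS (by backtracking along matches): 3, 4, 3, 3.

4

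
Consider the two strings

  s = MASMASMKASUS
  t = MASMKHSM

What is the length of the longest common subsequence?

One common subsequence of length 6: M at s[1]=t[1], A at s[2]=t[2], S at s[3]=t[3], M at s[4]=t[4], S at s[6]=t[7], M at s[7]=t[8], and the DP table's final entry dp[12][8] is also 6, so no common subsequence is longer.

6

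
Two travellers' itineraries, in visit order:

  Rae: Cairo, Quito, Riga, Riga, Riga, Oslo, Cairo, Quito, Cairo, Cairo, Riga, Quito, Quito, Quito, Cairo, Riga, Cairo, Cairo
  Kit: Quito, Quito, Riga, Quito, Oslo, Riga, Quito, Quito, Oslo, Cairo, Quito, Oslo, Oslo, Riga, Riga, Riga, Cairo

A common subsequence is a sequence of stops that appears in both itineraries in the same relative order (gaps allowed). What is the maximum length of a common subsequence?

9

Match Quito [2,2], Riga [3,3], Riga [4,6], Oslo [6,9], Cairo [7,10], Quito [8,11], Riga [11,15], Riga [16,16], Cairo [18,17] — 9 stops in the same relative order in both. The LCS DP gives dp[18][17] = 9, so this is optimal.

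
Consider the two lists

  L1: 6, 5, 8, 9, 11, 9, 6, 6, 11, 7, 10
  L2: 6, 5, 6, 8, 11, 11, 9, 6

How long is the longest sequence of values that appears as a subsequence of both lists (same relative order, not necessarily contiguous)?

Let dp[i][j] be the LCS length of the first i values of L1 and the first j values of L2. dp[i][j] = dp[i-1][j-1]+1 when the i-th and j-th values match, else max(dp[i-1][j], dp[i][j-1]).
    ·  6  5  6  8 11 11  9  6
 ·  0  0  0  0  0  0  0  0  0
 6  0  1  1  1  1  1  1  1  1
 5  0  1  2  2  2  2  2  2  2
 8  0  1  2  2  3  3  3  3  3
 9  0  1  2  2  3  3  3  4  4
11  0  1  2  2  3  4  4  4  4
 9  0  1  2  2  3  4  4  5  5
 6  0  1  2  3  3  4  4  5  6
 6  0  1  2  3  3  4  4  5  6
11  0  1  2  3  3  4  5  5  6
 7  0  1  2  3  3  4  5  5  6
10  0  1  2  3  3  4  5  5  6
dp[11][8] = 6. One LCS (by backtracking along matches): 6, 5, 8, 11, 9, 6.

6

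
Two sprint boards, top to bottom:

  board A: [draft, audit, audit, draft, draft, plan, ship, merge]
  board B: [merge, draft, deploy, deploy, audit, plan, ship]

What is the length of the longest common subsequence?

4

Taking draft [1,2], audit [3,5], plan [6,6], ship [7,7] gives a common subsequence of length 4. dp[8][7] = 4 confirms this is the maximum.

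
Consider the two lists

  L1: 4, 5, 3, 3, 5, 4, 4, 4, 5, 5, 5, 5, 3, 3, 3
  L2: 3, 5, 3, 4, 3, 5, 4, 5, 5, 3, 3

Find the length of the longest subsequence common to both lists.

9

Match 5 (L1 #2, L2 #2); then 3 (L1 #3, L2 #3); then 3 (L1 #4, L2 #5); then 5 (L1 #5, L2 #6); then 4 (L1 #8, L2 #7); then 5 (L1 #11, L2 #8); then 5 (L1 #12, L2 #9); then 3 (L1 #14, L2 #10); then 3 (L1 #15, L2 #11) — 9 values in the same relative order in both. Since dp[15][11] = 9, nothing longer is possible.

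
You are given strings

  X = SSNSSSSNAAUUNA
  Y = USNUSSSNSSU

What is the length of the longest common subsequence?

Taking S at X[1]=Y[2], then S at X[2]=Y[5], then S at X[4]=Y[6], then S at X[5]=Y[7], then S at X[6]=Y[9], then S at X[7]=Y[10], then U at X[12]=Y[11] gives a common subsequence of length 7, and the DP table's final entry dp[14][11] is also 7, so no common subsequence is longer.

7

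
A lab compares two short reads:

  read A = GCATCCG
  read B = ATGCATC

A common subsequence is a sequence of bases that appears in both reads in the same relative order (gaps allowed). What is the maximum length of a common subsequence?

5

Taking G (read A #1, read B #3) → C (read A #2, read B #4) → A (read A #3, read B #5) → T (read A #4, read B #6) → C (read A #6, read B #7) gives a common subsequence of length 5. The LCS DP gives dp[7][7] = 5, so this is optimal.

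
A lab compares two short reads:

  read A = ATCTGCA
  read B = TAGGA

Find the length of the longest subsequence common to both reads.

3

Let dp[i][j] be the LCS length of the first i bases of read A and the first j bases of read B. dp[i][j] = dp[i-1][j-1]+1 when the i-th and j-th bases match, else max(dp[i-1][j], dp[i][j-1]).
    ·  T  A  G  G  A
 ·  0  0  0  0  0  0
 A  0  0  1  1  1  1
 T  0  1  1  1  1  1
 C  0  1  1  1  1  1
 T  0  1  1  1  1  1
 G  0  1  1  2  2  2
 C  0  1  1  2  2  2
 A  0  1  2  2  2  3
dp[7][5] = 3. One LCS (by backtracking along matches): AGA.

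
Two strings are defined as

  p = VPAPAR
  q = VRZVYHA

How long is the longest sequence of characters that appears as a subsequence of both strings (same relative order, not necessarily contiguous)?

2

One common subsequence of length 2: V at p[1]=q[4]; then A at p[5]=q[7]. dp[6][7] = 2 confirms this is the maximum.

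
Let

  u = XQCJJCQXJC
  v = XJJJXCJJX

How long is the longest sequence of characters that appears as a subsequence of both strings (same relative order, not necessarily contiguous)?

Let dp[i][j] be the LCS length of the first i characters of u and the first j characters of v. dp[i][j] = dp[i-1][j-1]+1 when the i-th and j-th characters match, else max(dp[i-1][j], dp[i][j-1]).
    ·  X  J  J  J  X  C  J  J  X
 ·  0  0  0  0  0  0  0  0  0  0
 X  0  1  1  1  1  1  1  1  1  1
 Q  0  1  1  1  1  1  1  1  1  1
 C  0  1  1  1  1  1  2  2  2  2
 J  0  1  2  2  2  2  2  3  3  3
 J  0  1  2  3  3  3  3  3  4  4
 C  0  1  2  3  3  3  4  4  4  4
 Q  0  1  2  3  3  3  4  4  4  4
 X  0  1  2  3  3  4  4  4  4  5
 J  0  1  2  3  4  4  4  5  5  5
 C  0  1  2  3  4  4  5  5  5  5
dp[10][9] = 5. One LCS (by backtracking along matches): XCJJX.

5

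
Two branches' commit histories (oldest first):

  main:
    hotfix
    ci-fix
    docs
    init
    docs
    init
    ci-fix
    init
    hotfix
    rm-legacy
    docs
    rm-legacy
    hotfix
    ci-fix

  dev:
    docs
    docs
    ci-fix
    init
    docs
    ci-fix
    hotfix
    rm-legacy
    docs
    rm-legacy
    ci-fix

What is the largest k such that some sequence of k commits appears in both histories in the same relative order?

Pick ci-fix at main[2]=dev[3] → init at main[4]=dev[4] → docs at main[5]=dev[5] → ci-fix at main[7]=dev[6] → hotfix at main[9]=dev[7] → rm-legacy at main[10]=dev[8] → docs at main[11]=dev[9] → rm-legacy at main[12]=dev[10] → ci-fix at main[14]=dev[11]; all 9 commits appear in both, in order. dp[14][11] = 9 confirms this is the maximum.

9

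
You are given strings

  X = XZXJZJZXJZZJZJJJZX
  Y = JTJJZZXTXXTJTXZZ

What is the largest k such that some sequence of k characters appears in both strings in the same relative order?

8

Taking J at X[4]=Y[1], J at X[6]=Y[3], J at X[9]=Y[4], Z at X[10]=Y[5], Z at X[11]=Y[6], J at X[12]=Y[12], Z at X[13]=Y[15], Z at X[17]=Y[16] gives a common subsequence of length 8. dp[18][16] = 8 confirms this is the maximum.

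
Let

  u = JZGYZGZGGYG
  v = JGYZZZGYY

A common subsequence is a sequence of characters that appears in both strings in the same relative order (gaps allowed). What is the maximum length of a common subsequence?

Taking J (u #1, v #1), then G (u #3, v #2), then Y (u #4, v #3), then Z (u #5, v #5), then Z (u #7, v #6), then G (u #8, v #7), then Y (u #10, v #9) gives a common subsequence of length 7. Since dp[11][9] = 7, nothing longer is possible.

7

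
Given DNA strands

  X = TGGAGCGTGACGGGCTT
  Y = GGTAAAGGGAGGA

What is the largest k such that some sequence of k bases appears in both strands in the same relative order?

9

One common subsequence of length 9: G at X[2]=Y[1]; then G at X[3]=Y[2]; then A at X[4]=Y[6]; then G at X[5]=Y[7]; then G at X[7]=Y[8]; then G at X[9]=Y[9]; then A at X[10]=Y[10]; then G at X[12]=Y[11]; then G at X[13]=Y[12]. The LCS DP gives dp[17][13] = 9, so this is optimal.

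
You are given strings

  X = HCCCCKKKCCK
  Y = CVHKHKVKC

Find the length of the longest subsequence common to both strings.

5

Let dp[i][j] be the LCS length of the first i characters of X and the first j characters of Y. dp[i][j] = dp[i-1][j-1]+1 when the i-th and j-th characters match, else max(dp[i-1][j], dp[i][j-1]).
    ·  C  V  H  K  H  K  V  K  C
 ·  0  0  0  0  0  0  0  0  0  0
 H  0  0  0  1  1  1  1  1  1  1
 C  0  1  1  1  1  1  1  1  1  2
 C  0  1  1  1  1  1  1  1  1  2
 C  0  1  1  1  1  1  1  1  1  2
 C  0  1  1  1  1  1  1  1  1  2
 K  0  1  1  1  2  2  2  2  2  2
 K  0  1  1  1  2  2  3  3  3  3
 K  0  1  1  1  2  2  3  3  4  4
 C  0  1  1  1  2  2  3  3  4  5
 C  0  1  1  1  2  2  3  3  4  5
 K  0  1  1  1  2  2  3  3  4  5
dp[11][9] = 5. One LCS (by backtracking along matches): HKKKC.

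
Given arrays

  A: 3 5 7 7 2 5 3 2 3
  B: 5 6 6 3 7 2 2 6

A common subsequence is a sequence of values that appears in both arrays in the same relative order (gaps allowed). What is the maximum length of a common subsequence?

Let dp[i][j] be the LCS length of the first i values of A and the first j values of B. dp[i][j] = dp[i-1][j-1]+1 when the i-th and j-th values match, else max(dp[i-1][j], dp[i][j-1]).
    ·  5  6  6  3  7  2  2  6
 ·  0  0  0  0  0  0  0  0  0
 3  0  0  0  0  1  1  1  1  1
 5  0  1  1  1  1  1  1  1  1
 7  0  1  1  1  1  2  2  2  2
 7  0  1  1  1  1  2  2  2  2
 2  0  1  1  1  1  2  3  3  3
 5  0  1  1  1  1  2  3  3  3
 3  0  1  1  1  2  2  3  3  3
 2  0  1  1  1  2  2  3  4  4
 3  0  1  1  1  2  2  3  4  4
dp[9][8] = 4. One LCS (by backtracking along matches): 3, 7, 2, 2.

4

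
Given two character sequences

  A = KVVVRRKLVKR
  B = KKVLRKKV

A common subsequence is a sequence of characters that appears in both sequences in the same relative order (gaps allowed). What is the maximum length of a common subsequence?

5

One common subsequence of length 5: K at A[1]=B[2], V at A[2]=B[3], R at A[5]=B[5], K at A[7]=B[7], V at A[9]=B[8], and the DP table's final entry dp[11][8] is also 5, so no common subsequence is longer.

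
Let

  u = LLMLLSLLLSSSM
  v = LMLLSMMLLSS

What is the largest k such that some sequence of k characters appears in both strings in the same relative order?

Let dp[i][j] be the LCS length of the first i characters of u and the first j characters of v. dp[i][j] = dp[i-1][j-1]+1 when the i-th and j-th characters match, else max(dp[i-1][j], dp[i][j-1]).
    ·  L  M  L  L  S  M  M  L  L  S  S
 ·  0  0  0  0  0  0  0  0  0  0  0  0
 L  0  1  1  1  1  1  1  1  1  1  1  1
 L  0  1  1  2  2  2  2  2  2  2  2  2
 M  0  1  2  2  2  2  3  3  3  3  3  3
 L  0  1  2  3  3  3  3  3  4  4  4  4
 L  0  1  2  3  4  4  4  4  4  5  5  5
 S  0  1  2  3  4  5  5  5  5  5  6  6
 L  0  1  2  3  4  5  5  5  6  6  6  6
 L  0  1  2  3  4  5  5  5  6  7  7  7
 L  0  1  2  3  4  5  5  5  6  7  7  7
 S  0  1  2  3  4  5  5  5  6  7  8  8
 S  0  1  2  3  4  5  5  5  6  7  8  9
 S  0  1  2  3  4  5  5  5  6  7  8  9
 M  0  1  2  3  4  5  6  6  6  7  8  9
dp[13][11] = 9. One LCS (by backtracking along matches): LMLLSLLSS.

9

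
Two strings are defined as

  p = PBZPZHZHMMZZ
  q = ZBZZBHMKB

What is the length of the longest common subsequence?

Let dp[i][j] be the LCS length of the first i characters of p and the first j characters of q. dp[i][j] = dp[i-1][j-1]+1 when the i-th and j-th characters match, else max(dp[i-1][j], dp[i][j-1]).
    ·  Z  B  Z  Z  B  H  M  K  B
 ·  0  0  0  0  0  0  0  0  0  0
 P  0  0  0  0  0  0  0  0  0  0
 B  0  0  1  1  1  1  1  1  1  1
 Z  0  1  1  2  2  2  2  2  2  2
 P  0  1  1  2  2  2  2  2  2  2
 Z  0  1  1  2  3  3  3  3  3  3
 H  0  1  1  2  3  3  4  4  4  4
 Z  0  1  1  2  3  3  4  4  4  4
 H  0  1  1  2  3  3  4  4  4  4
 M  0  1  1  2  3  3  4  5  5  5
 M  0  1  1  2  3  3  4  5  5  5
 Z  0  1  1  2  3  3  4  5  5  5
 Z  0  1  1  2  3  3  4  5  5  5
dp[12][9] = 5. One LCS (by backtracking along matches): BZZHM.

5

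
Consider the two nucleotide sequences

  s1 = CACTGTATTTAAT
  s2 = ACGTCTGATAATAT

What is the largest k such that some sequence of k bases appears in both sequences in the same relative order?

Pick C (s1 #1, s2 #2) → C (s1 #3, s2 #5) → T (s1 #4, s2 #6) → G (s1 #5, s2 #7) → T (s1 #6, s2 #9) → A (s1 #7, s2 #11) → T (s1 #10, s2 #12) → A (s1 #12, s2 #13) → T (s1 #13, s2 #14); all 9 bases appear in both, in order, and the DP table's final entry dp[13][14] is also 9, so no common subsequence is longer.

9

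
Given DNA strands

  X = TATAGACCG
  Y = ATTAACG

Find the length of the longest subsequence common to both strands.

Let dp[i][j] be the LCS length of the first i bases of X and the first j bases of Y. dp[i][j] = dp[i-1][j-1]+1 when the i-th and j-th bases match, else max(dp[i-1][j], dp[i][j-1]).
    ·  A  T  T  A  A  C  G
 ·  0  0  0  0  0  0  0  0
 T  0  0  1  1  1  1  1  1
 A  0  1  1  1  2  2  2  2
 T  0  1  2  2  2  2  2  2
 A  0  1  2  2  3  3  3  3
 G  0  1  2  2  3  3  3  4
 A  0  1  2  2  3  4  4  4
 C  0  1  2  2  3  4  5  5
 C  0  1  2  2  3  4  5  5
 G  0  1  2  2  3  4  5  6
dp[9][7] = 6. One LCS (by backtracking along matches): TTAACG.

6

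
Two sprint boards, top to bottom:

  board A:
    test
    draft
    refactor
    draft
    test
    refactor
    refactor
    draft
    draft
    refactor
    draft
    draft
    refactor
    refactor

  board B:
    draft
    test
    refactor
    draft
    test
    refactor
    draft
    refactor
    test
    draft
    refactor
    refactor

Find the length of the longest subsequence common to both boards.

Match test (board A #1, board B #2), refactor (board A #3, board B #3), draft (board A #4, board B #4), test (board A #5, board B #5), refactor (board A #7, board B #6), draft (board A #9, board B #7), refactor (board A #10, board B #8), draft (board A #12, board B #10), refactor (board A #13, board B #11), refactor (board A #14, board B #12) — 10 tasks in the same relative order in both, and the DP table's final entry dp[14][12] is also 10, so no common subsequence is longer.

10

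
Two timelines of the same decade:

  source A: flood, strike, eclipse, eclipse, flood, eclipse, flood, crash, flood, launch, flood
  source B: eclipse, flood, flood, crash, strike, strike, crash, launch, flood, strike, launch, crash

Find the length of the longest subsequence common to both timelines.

6

Pick eclipse at source A[4]=source B[1]; then flood at source A[5]=source B[2]; then flood at source A[7]=source B[3]; then crash at source A[8]=source B[7]; then flood at source A[9]=source B[9]; then launch at source A[10]=source B[11]; all 6 events appear in both, in order. Since dp[11][12] = 6, nothing longer is possible.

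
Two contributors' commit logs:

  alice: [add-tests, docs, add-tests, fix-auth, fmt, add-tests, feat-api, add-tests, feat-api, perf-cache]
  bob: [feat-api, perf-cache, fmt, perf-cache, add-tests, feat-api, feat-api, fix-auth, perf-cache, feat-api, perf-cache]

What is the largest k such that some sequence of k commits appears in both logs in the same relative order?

5

Taking fmt at alice[5]=bob[3], then add-tests at alice[6]=bob[5], then feat-api at alice[7]=bob[7], then feat-api at alice[9]=bob[10], then perf-cache at alice[10]=bob[11] gives a common subsequence of length 5. dp[10][11] = 5 confirms this is the maximum.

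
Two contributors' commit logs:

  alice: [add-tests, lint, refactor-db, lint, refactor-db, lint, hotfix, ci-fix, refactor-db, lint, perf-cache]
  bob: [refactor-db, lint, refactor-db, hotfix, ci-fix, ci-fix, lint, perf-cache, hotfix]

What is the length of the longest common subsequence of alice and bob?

7

Pick refactor-db at alice[3]=bob[1], then lint at alice[4]=bob[2], then refactor-db at alice[5]=bob[3], then hotfix at alice[7]=bob[4], then ci-fix at alice[8]=bob[6], then lint at alice[10]=bob[7], then perf-cache at alice[11]=bob[8]; all 7 commits appear in both, in order, and the DP table's final entry dp[11][9] is also 7, so no common subsequence is longer.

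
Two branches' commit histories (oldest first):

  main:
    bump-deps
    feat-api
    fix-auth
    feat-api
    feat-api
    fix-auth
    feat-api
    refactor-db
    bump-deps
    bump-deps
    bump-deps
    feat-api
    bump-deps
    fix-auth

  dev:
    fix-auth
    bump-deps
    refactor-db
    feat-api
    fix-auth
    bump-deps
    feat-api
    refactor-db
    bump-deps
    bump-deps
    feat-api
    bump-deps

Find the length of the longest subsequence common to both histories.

9

Taking bump-deps (main #1, dev #2), feat-api (main #2, dev #4), fix-auth (main #3, dev #5), feat-api (main #7, dev #7), refactor-db (main #8, dev #8), bump-deps (main #10, dev #9), bump-deps (main #11, dev #10), feat-api (main #12, dev #11), bump-deps (main #13, dev #12) gives a common subsequence of length 9, and the DP table's final entry dp[14][12] is also 9, so no common subsequence is longer.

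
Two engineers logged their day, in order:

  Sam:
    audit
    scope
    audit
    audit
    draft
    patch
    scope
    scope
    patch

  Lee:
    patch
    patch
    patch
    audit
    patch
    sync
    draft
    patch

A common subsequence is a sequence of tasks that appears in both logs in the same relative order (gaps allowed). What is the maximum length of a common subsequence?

One common subsequence of length 3: audit at Sam[1]=Lee[4], then draft at Sam[5]=Lee[7], then patch at Sam[9]=Lee[8]. The LCS DP gives dp[9][8] = 3, so this is optimal.

3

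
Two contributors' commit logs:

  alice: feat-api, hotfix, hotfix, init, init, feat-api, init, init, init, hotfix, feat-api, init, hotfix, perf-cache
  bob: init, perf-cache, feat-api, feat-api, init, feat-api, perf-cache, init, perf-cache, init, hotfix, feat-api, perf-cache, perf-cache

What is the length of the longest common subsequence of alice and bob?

8

One common subsequence of length 8: feat-api (alice #1, bob #4), then init (alice #5, bob #5), then feat-api (alice #6, bob #6), then init (alice #7, bob #8), then init (alice #9, bob #10), then hotfix (alice #10, bob #11), then feat-api (alice #11, bob #12), then perf-cache (alice #14, bob #14). dp[14][14] = 8 confirms this is the maximum.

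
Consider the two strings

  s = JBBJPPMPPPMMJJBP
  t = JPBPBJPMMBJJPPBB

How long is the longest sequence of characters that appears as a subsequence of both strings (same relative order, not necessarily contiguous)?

10

Pick J at s[1]=t[1], B at s[2]=t[3], B at s[3]=t[5], J at s[4]=t[6], P at s[6]=t[7], M at s[7]=t[8], M at s[11]=t[9], J at s[13]=t[11], J at s[14]=t[12], B at s[15]=t[16]; all 10 characters appear in both, in order, and the DP table's final entry dp[16][16] is also 10, so no common subsequence is longer.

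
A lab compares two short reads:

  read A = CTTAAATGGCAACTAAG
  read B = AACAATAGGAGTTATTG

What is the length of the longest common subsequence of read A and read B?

10

Taking C at read A[1]=read B[3], then A at read A[4]=read B[4], then A at read A[5]=read B[5], then A at read A[6]=read B[7], then G at read A[8]=read B[8], then G at read A[9]=read B[9], then A at read A[11]=read B[10], then A at read A[12]=read B[14], then T at read A[14]=read B[16], then G at read A[17]=read B[17] gives a common subsequence of length 10, and the DP table's final entry dp[17][17] is also 10, so no common subsequence is longer.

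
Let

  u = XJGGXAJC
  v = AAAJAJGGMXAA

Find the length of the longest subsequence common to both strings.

Pick J at u[2]=v[6], then G at u[3]=v[7], then G at u[4]=v[8], then X at u[5]=v[10], then A at u[6]=v[12]; all 5 characters appear in both, in order. Since dp[8][12] = 5, nothing longer is possible.

5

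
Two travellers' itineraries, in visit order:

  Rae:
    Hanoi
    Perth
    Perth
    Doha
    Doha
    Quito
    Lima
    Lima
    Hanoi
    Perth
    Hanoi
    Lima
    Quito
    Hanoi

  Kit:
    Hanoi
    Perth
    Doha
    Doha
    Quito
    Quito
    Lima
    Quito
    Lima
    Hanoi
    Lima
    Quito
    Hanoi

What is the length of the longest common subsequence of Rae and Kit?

One common subsequence of length 11: Hanoi (Rae #1, Kit #1); then Perth (Rae #3, Kit #2); then Doha (Rae #4, Kit #3); then Doha (Rae #5, Kit #4); then Quito (Rae #6, Kit #6); then Lima (Rae #7, Kit #7); then Lima (Rae #8, Kit #9); then Hanoi (Rae #11, Kit #10); then Lima (Rae #12, Kit #11); then Quito (Rae #13, Kit #12); then Hanoi (Rae #14, Kit #13), and the DP table's final entry dp[14][13] is also 11, so no common subsequence is longer.

11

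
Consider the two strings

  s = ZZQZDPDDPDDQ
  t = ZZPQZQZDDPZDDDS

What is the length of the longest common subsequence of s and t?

9

Taking Z (s #1, t #2) → Z (s #2, t #5) → Q (s #3, t #6) → Z (s #4, t #7) → D (s #5, t #9) → P (s #6, t #10) → D (s #7, t #12) → D (s #8, t #13) → D (s #10, t #14) gives a common subsequence of length 9, and the DP table's final entry dp[12][15] is also 9, so no common subsequence is longer.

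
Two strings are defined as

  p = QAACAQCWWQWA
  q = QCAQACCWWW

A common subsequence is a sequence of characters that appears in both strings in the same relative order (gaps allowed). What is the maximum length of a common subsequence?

8

One common subsequence of length 8: Q at p[1]=q[1], A at p[2]=q[3], A at p[3]=q[5], C at p[4]=q[6], C at p[7]=q[7], W at p[8]=q[8], W at p[9]=q[9], W at p[11]=q[10], and the DP table's final entry dp[12][10] is also 8, so no common subsequence is longer.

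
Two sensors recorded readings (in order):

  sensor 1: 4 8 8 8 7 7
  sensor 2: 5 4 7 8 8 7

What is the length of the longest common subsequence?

4

Let dp[i][j] be the LCS length of the first i values of sensor 1 and the first j values of sensor 2. dp[i][j] = dp[i-1][j-1]+1 when the i-th and j-th values match, else max(dp[i-1][j], dp[i][j-1]).
    ·  5  4  7  8  8  7
 ·  0  0  0  0  0  0  0
 4  0  0  1  1  1  1  1
 8  0  0  1  1  2  2  2
 8  0  0  1  1  2  3  3
 8  0  0  1  1  2  3  3
 7  0  0  1  2  2  3  4
 7  0  0  1  2  2  3  4
dp[6][6] = 4. One LCS (by backtracking along matches): 4, 8, 8, 7.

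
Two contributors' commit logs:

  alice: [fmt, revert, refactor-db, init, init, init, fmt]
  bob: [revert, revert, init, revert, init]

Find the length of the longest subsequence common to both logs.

One common subsequence of length 3: revert (alice #2, bob #2), init (alice #4, bob #3), init (alice #6, bob #5), and the DP table's final entry dp[7][5] is also 3, so no common subsequence is longer.

3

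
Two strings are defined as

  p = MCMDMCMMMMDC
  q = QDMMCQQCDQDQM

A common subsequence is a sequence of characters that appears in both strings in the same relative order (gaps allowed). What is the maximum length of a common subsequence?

4

Match M (p #1, q #4) → C (p #2, q #8) → D (p #4, q #11) → M (p #10, q #13) — 4 characters in the same relative order in both. Since dp[12][13] = 4, nothing longer is possible.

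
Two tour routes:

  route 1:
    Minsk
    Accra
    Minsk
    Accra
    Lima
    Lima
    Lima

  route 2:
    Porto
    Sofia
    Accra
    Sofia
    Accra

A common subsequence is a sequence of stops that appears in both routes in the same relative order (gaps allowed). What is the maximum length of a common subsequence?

One common subsequence of length 2: Accra (route 1 #2, route 2 #3), then Accra (route 1 #4, route 2 #5), and the DP table's final entry dp[7][5] is also 2, so no common subsequence is longer.

2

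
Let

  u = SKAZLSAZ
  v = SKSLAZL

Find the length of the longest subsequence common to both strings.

5

Let dp[i][j] be the LCS length of the first i characters of u and the first j characters of v. dp[i][j] = dp[i-1][j-1]+1 when the i-th and j-th characters match, else max(dp[i-1][j], dp[i][j-1]).
    ·  S  K  S  L  A  Z  L
 ·  0  0  0  0  0  0  0  0
 S  0  1  1  1  1  1  1  1
 K  0  1  2  2  2  2  2  2
 A  0  1  2  2  2  3  3  3
 Z  0  1  2  2  2  3  4  4
 L  0  1  2  2  3  3  4  5
 S  0  1  2  3  3  3  4  5
 A  0  1  2  3  3  4  4  5
 Z  0  1  2  3  3  4  5  5
dp[8][7] = 5. One LCS (by backtracking along matches): SKAZL.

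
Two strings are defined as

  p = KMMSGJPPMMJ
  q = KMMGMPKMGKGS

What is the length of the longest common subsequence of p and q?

6

Let dp[i][j] be the LCS length of the first i characters of p and the first j characters of q. dp[i][j] = dp[i-1][j-1]+1 when the i-th and j-th characters match, else max(dp[i-1][j], dp[i][j-1]).
    ·  K  M  M  G  M  P  K  M  G  K  G  S
 ·  0  0  0  0  0  0  0  0  0  0  0  0  0
 K  0  1  1  1  1  1  1  1  1  1  1  1  1
 M  0  1  2  2  2  2  2  2  2  2  2  2  2
 M  0  1  2  3  3  3  3  3  3  3  3  3  3
 S  0  1  2  3  3  3  3  3  3  3  3  3  4
 G  0  1  2  3  4  4  4  4  4  4  4  4  4
 J  0  1  2  3  4  4  4  4  4  4  4  4  4
 P  0  1  2  3  4  4  5  5  5  5  5  5  5
 P  0  1  2  3  4  4  5  5  5  5  5  5  5
 M  0  1  2  3  4  5  5  5  6  6  6  6  6
 M  0  1  2  3  4  5  5  5  6  6  6  6  6
 J  0  1  2  3  4  5  5  5  6  6  6  6  6
dp[11][12] = 6. One LCS (by backtracking along matches): KMMGPM.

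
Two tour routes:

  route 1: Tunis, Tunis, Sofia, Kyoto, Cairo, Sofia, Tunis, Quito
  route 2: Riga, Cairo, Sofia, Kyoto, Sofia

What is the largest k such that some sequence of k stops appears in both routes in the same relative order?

Taking Sofia [3,3]; then Kyoto [4,4]; then Sofia [6,5] gives a common subsequence of length 3. The LCS DP gives dp[8][5] = 3, so this is optimal.

3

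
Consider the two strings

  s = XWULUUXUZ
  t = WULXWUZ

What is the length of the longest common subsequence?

Let dp[i][j] be the LCS length of the first i characters of s and the first j characters of t. dp[i][j] = dp[i-1][j-1]+1 when the i-th and j-th characters match, else max(dp[i-1][j], dp[i][j-1]).
    ·  W  U  L  X  W  U  Z
 ·  0  0  0  0  0  0  0  0
 X  0  0  0  0  1  1  1  1
 W  0  1  1  1  1  2  2  2
 U  0  1  2  2  2  2  3  3
 L  0  1  2  3  3  3  3  3
 U  0  1  2  3  3  3  4  4
 U  0  1  2  3  3  3  4  4
 X  0  1  2  3  4  4  4  4
 U  0  1  2  3  4  4  5  5
 Z  0  1  2  3  4  4  5  6
dp[9][7] = 6. One LCS (by backtracking along matches): WULXUZ.

6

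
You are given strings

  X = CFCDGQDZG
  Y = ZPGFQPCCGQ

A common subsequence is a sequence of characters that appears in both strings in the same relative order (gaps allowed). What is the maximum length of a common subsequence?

Match C [1,7]; then C [3,8]; then G [5,9]; then Q [6,10] — 4 characters in the same relative order in both. dp[9][10] = 4 confirms this is the maximum.

4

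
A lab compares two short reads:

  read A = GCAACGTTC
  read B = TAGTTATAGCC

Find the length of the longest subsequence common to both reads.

5

One common subsequence of length 5: G at read A[1]=read B[3], then A at read A[3]=read B[6], then A at read A[4]=read B[8], then C at read A[5]=read B[10], then C at read A[9]=read B[11]. Since dp[9][11] = 5, nothing longer is possible.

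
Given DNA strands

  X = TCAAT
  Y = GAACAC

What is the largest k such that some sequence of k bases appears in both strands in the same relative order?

One common subsequence of length 2: C (X #2, Y #4) → A (X #3, Y #5), and the DP table's final entry dp[5][6] is also 2, so no common subsequence is longer.

2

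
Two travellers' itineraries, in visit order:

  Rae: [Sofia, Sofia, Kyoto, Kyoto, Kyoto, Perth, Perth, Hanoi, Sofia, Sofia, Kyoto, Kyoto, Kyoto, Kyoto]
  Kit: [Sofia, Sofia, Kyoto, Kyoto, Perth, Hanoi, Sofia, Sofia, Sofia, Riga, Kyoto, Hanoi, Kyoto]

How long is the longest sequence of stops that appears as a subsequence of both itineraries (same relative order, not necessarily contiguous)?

10

Taking Sofia at Rae[1]=Kit[1] → Sofia at Rae[2]=Kit[2] → Kyoto at Rae[4]=Kit[3] → Kyoto at Rae[5]=Kit[4] → Perth at Rae[7]=Kit[5] → Hanoi at Rae[8]=Kit[6] → Sofia at Rae[9]=Kit[8] → Sofia at Rae[10]=Kit[9] → Kyoto at Rae[11]=Kit[11] → Kyoto at Rae[14]=Kit[13] gives a common subsequence of length 10. dp[14][13] = 10 confirms this is the maximum.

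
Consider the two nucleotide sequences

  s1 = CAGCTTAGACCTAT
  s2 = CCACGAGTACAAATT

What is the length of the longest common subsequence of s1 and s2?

Taking C [1,2], A [2,3], G [3,5], A [7,6], G [8,7], A [9,9], C [10,10], T [12,14], T [14,15] gives a common subsequence of length 9. The LCS DP gives dp[14][15] = 9, so this is optimal.

9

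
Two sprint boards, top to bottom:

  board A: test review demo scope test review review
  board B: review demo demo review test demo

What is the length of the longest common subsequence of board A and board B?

3

Match review [2,1] → demo [3,3] → test [5,5] — 3 tasks in the same relative order in both. The LCS DP gives dp[7][6] = 3, so this is optimal.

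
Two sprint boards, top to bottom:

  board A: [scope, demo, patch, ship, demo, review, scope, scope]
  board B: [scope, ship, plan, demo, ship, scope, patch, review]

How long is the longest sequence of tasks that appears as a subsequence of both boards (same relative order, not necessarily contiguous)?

4

Pick scope at board A[1]=board B[1] → demo at board A[2]=board B[4] → patch at board A[3]=board B[7] → review at board A[6]=board B[8]; all 4 tasks appear in both, in order, and the DP table's final entry dp[8][8] is also 4, so no common subsequence is longer.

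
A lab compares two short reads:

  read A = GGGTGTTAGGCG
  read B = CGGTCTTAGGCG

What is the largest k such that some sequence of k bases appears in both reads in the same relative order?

Let dp[i][j] be the LCS length of the first i bases of read A and the first j bases of read B. dp[i][j] = dp[i-1][j-1]+1 when the i-th and j-th bases match, else max(dp[i-1][j], dp[i][j-1]).
    ·  C  G  G  T  C  T  T  A  G  G  C  G
 ·  0  0  0  0  0  0  0  0  0  0  0  0  0
 G  0  0  1  1  1  1  1  1  1  1  1  1  1
 G  0  0  1  2  2  2  2  2  2  2  2  2  2
 G  0  0  1  2  2  2  2  2  2  3  3  3  3
 T  0  0  1  2  3  3  3  3  3  3  3  3  3
 G  0  0  1  2  3  3  3  3  3  4  4  4  4
 T  0  0  1  2  3  3  4  4  4  4  4  4  4
 T  0  0  1  2  3  3  4  5  5  5  5  5  5
 A  0  0  1  2  3  3  4  5  6  6  6  6  6
 G  0  0  1  2  3  3  4  5  6  7  7  7  7
 G  0  0  1  2  3  3  4  5  6  7  8  8  8
 C  0  1  1  2  3  4  4  5  6  7  8  9  9
 G  0  1  2  2  3  4  4  5  6  7  8  9 10
dp[12][12] = 10. One LCS (by backtracking along matches): GGTTTAGGCG.

10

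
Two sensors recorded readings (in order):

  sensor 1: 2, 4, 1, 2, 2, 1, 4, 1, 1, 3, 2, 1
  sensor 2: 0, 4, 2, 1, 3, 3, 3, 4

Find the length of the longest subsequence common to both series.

Pick 4 [2,2] → 2 [5,3] → 1 [6,4] → 4 [7,8]; all 4 values appear in both, in order, and the DP table's final entry dp[12][8] is also 4, so no common subsequence is longer.

4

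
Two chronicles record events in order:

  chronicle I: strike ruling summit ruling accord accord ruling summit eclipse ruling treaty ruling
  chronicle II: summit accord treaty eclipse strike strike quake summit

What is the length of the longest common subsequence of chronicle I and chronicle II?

Pick summit [3,1] → accord [5,2] → summit [8,8]; all 3 events appear in both, in order. dp[12][8] = 3 confirms this is the maximum.

3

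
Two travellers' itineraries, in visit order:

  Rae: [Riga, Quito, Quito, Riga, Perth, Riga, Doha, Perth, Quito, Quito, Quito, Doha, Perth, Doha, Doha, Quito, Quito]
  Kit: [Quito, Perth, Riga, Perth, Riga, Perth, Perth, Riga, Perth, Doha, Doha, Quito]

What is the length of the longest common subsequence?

One common subsequence of length 9: Quito (Rae #2, Kit #1), then Riga (Rae #4, Kit #3), then Perth (Rae #5, Kit #4), then Riga (Rae #6, Kit #5), then Perth (Rae #8, Kit #7), then Perth (Rae #13, Kit #9), then Doha (Rae #14, Kit #10), then Doha (Rae #15, Kit #11), then Quito (Rae #17, Kit #12). Since dp[17][12] = 9, nothing longer is possible.

9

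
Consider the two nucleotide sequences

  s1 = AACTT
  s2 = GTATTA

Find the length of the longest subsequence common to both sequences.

3

Match A at s1[2]=s2[3]; then T at s1[4]=s2[4]; then T at s1[5]=s2[5] — 3 bases in the same relative order in both, and the DP table's final entry dp[5][6] is also 3, so no common subsequence is longer.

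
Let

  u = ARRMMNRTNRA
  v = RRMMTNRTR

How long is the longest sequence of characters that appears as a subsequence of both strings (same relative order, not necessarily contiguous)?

Match R (u #2, v #1), then R (u #3, v #2), then M (u #4, v #3), then M (u #5, v #4), then N (u #6, v #6), then R (u #7, v #7), then T (u #8, v #8), then R (u #10, v #9) — 8 characters in the same relative order in both. The LCS DP gives dp[11][9] = 8, so this is optimal.

8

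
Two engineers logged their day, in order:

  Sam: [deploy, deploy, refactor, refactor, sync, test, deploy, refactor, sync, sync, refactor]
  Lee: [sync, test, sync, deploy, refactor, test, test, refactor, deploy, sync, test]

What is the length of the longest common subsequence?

5

Match deploy [2,4], refactor [3,5], refactor [4,8], sync [5,10], test [6,11] — 5 tasks in the same relative order in both. The LCS DP gives dp[11][11] = 5, so this is optimal.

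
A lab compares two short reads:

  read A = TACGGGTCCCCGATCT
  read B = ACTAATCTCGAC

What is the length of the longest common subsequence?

Pick T (read A #1, read B #3); then A (read A #2, read B #5); then C (read A #3, read B #7); then T (read A #7, read B #8); then C (read A #11, read B #9); then G (read A #12, read B #10); then A (read A #13, read B #11); then C (read A #15, read B #12); all 8 bases appear in both, in order, and the DP table's final entry dp[16][12] is also 8, so no common subsequence is longer.

8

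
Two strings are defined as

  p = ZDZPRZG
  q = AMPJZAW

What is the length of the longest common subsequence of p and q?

2

Let dp[i][j] be the LCS length of the first i characters of p and the first j characters of q. dp[i][j] = dp[i-1][j-1]+1 when the i-th and j-th characters match, else max(dp[i-1][j], dp[i][j-1]).
    ·  A  M  P  J  Z  A  W
 ·  0  0  0  0  0  0  0  0
 Z  0  0  0  0  0  1  1  1
 D  0  0  0  0  0  1  1  1
 Z  0  0  0  0  0  1  1  1
 P  0  0  0  1  1  1  1  1
 R  0  0  0  1  1  1  1  1
 Z  0  0  0  1  1  2  2  2
 G  0  0  0  1  1  2  2  2
dp[7][7] = 2. One LCS (by backtracking along matches): PZ.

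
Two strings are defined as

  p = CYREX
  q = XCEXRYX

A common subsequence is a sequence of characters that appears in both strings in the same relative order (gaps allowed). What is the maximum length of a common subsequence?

3

Let dp[i][j] be the LCS length of the first i characters of p and the first j characters of q. dp[i][j] = dp[i-1][j-1]+1 when the i-th and j-th characters match, else max(dp[i-1][j], dp[i][j-1]).
    ·  X  C  E  X  R  Y  X
 ·  0  0  0  0  0  0  0  0
 C  0  0  1  1  1  1  1  1
 Y  0  0  1  1  1  1  2  2
 R  0  0  1  1  1  2  2  2
 E  0  0  1  2  2  2  2  2
 X  0  1  1  2  3  3  3  3
dp[5][7] = 3. One LCS (by backtracking along matches): CYX.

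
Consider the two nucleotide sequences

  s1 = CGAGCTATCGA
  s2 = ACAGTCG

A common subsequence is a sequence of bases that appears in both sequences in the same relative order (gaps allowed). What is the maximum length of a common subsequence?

Taking C [1,2], then A [3,3], then G [4,4], then T [8,5], then C [9,6], then G [10,7] gives a common subsequence of length 6. The LCS DP gives dp[11][7] = 6, so this is optimal.

6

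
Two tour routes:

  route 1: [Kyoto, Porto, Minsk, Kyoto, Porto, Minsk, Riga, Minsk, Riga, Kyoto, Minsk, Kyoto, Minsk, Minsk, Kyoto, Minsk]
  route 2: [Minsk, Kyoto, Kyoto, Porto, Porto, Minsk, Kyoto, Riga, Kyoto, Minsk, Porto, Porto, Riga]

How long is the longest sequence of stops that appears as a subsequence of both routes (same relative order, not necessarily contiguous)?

Pick Kyoto (route 1 #1, route 2 #3) → Porto (route 1 #2, route 2 #5) → Minsk (route 1 #3, route 2 #6) → Kyoto (route 1 #4, route 2 #7) → Riga (route 1 #7, route 2 #8) → Minsk (route 1 #8, route 2 #10) → Riga (route 1 #9, route 2 #13); all 7 stops appear in both, in order. Since dp[16][13] = 7, nothing longer is possible.

7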